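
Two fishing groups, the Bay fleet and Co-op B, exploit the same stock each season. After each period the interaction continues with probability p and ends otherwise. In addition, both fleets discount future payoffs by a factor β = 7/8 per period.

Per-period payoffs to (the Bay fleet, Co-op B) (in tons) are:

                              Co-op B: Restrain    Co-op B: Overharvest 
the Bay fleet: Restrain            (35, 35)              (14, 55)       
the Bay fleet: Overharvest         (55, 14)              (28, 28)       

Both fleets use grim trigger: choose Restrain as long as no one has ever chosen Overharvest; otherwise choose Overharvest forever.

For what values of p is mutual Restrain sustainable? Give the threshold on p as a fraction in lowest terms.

With continuation probability p and discount β, the effective per-period discount factor is βp.
Grim-trigger IC: βp ≥ (55−35)/(55−28) = 20/27.
So p ≥ (20/27)/(7/8) = 160/189.

160/189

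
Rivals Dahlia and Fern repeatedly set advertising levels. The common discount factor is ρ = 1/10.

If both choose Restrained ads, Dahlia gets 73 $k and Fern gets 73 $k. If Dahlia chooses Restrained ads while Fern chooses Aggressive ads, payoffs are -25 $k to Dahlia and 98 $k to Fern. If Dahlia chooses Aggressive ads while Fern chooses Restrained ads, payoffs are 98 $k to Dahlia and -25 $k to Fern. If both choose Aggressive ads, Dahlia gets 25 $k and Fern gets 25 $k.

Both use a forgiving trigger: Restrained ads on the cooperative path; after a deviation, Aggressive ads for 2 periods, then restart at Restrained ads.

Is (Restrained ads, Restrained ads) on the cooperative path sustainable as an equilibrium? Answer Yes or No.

No

A one-shot deviation gives 98 now, then 25 for 2 periods, then back to 73.
Gain from deviating: (98−73) today; loss: (73−25) in each of the next 2 periods.
No-deviation condition: (73−25)(ρ+…+ρ^2) ≥ 98−73, i.e. ρ+…+ρ^2 ≥ 25/48.
At ρ = 1/10: ρ+…+ρ^2 = 0.1100 < 0.5208.
So cooperation is not sustainable.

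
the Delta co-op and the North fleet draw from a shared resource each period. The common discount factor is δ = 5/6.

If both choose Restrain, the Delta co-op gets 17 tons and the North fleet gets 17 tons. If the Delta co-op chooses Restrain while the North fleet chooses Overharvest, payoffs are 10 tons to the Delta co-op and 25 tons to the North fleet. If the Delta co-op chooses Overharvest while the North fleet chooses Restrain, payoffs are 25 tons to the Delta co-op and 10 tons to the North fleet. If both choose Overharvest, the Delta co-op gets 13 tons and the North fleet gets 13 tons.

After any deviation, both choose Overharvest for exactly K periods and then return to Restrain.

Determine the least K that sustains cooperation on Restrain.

Need Σ_{k=1}^{K} δ^k ≥ (25−17)/(17−13) = 2.0000 at δ = 5/6.
At K = 2 the sum is 1.5278 < 2.0000; at K = 3 it is 2.1065 ≥ 2.0000.
So the minimum punishment length is K = 3.

3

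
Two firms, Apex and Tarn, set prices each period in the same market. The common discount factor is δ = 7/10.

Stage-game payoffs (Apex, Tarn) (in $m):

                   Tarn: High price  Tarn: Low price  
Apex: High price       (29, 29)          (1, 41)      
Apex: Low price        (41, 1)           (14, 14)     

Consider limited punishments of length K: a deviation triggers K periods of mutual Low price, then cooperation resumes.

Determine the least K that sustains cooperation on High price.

2

IC: δ(1−δ^K)/(1−δ) ≥ (41−29)/(29−14) = 4/5.
With δ = 7/10: need 1 − δ^K ≥ 4/5·(1−7/10)/(7/10), i.e. δ^K ≤ 0.6571.
Since (7/10)^1 = 0.7000 and (7/10)^2 = 0.4900, the smallest such K is 2.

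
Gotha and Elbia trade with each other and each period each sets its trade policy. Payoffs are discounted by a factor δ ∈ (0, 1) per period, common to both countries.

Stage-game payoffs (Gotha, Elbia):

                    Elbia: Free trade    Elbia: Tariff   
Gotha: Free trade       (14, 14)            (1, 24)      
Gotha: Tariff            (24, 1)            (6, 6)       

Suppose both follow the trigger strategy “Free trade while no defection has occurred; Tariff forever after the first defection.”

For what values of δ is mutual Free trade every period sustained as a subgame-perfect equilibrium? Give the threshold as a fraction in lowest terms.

Cooperation forever yields 14 each period: 14/(1−δ).
Deviating yields 24 once, then 6 forever: 24 + 6δ/(1−δ).
No profitable deviation requires 14/(1−δ) ≥ 24 + 6δ/(1−δ).
Multiplying by (1−δ): 14 ≥ 24(1−δ) + 6δ = 24 − 18δ.
So 18δ ≥ 10, i.e. δ ≥ 10/18 = 5/9.

5/9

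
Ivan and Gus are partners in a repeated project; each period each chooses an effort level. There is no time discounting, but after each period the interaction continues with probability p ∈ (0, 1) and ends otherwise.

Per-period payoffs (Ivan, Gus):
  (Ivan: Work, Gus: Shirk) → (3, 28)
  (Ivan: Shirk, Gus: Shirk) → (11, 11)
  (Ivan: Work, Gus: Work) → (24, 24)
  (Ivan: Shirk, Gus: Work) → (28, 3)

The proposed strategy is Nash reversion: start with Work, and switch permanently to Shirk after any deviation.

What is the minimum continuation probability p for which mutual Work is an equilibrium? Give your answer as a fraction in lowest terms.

4/17

With no time discounting, the continuation probability p plays the role of the discount factor.
Grim-trigger IC: 24/(1−p) ≥ 28 + 11p/(1−p) ⇒ p ≥ (28−24)/(28−11) = 4/17.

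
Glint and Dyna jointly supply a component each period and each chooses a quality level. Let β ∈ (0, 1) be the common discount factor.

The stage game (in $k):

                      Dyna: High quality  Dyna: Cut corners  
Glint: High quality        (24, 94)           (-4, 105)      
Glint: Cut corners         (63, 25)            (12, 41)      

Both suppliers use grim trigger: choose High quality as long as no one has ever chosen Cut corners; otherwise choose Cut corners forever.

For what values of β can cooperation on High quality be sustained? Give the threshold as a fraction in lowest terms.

13/17

Glint's threshold: (63−24)/(63−12) = 13/17.
Dyna's threshold: (105−94)/(105−41) = 11/64.
13/17 > 11/64, so Glint binds and β* = 13/17.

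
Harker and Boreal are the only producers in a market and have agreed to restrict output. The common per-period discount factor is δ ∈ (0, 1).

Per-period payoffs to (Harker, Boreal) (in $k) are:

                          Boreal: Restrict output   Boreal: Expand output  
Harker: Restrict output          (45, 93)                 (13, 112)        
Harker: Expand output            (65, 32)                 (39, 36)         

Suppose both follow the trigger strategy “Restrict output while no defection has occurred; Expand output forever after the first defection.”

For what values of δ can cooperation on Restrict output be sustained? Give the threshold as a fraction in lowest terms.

Harker's threshold: (65−45)/(65−39) = 10/13.
Boreal's threshold: (112−93)/(112−36) = 1/4.
10/13 > 1/4, so Harker binds and δ* = 10/13.

10/13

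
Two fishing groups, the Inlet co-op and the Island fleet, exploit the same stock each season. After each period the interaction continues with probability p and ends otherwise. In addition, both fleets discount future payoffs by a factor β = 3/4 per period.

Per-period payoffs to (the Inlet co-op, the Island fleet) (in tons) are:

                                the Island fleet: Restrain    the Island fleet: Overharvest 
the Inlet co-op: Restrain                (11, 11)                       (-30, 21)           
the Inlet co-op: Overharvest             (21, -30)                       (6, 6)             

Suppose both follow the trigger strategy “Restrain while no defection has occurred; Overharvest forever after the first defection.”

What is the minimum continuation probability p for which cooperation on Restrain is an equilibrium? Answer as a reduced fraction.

Expected continuation weight on next period's payoff is β·p = 3/4·p, which plays the role of the discount factor.
Cooperation requires 3/4·p ≥ (21−11)/(21−6) = 2/3, hence p ≥ 8/9.

8/9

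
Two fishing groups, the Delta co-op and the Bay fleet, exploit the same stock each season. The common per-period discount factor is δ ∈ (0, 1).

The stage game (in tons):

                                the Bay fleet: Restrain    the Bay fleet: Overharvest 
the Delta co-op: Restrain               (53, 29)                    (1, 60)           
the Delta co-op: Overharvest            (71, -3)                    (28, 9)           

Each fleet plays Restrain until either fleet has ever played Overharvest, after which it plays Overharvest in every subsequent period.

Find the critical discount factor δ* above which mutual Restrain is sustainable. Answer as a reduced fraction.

31/51

the Delta co-op's threshold: (71−53)/(71−28) = 18/43.
the Bay fleet's threshold: (60−29)/(60−9) = 31/51.
18/43 < 31/51, so the Bay fleet binds and δ* = 31/51.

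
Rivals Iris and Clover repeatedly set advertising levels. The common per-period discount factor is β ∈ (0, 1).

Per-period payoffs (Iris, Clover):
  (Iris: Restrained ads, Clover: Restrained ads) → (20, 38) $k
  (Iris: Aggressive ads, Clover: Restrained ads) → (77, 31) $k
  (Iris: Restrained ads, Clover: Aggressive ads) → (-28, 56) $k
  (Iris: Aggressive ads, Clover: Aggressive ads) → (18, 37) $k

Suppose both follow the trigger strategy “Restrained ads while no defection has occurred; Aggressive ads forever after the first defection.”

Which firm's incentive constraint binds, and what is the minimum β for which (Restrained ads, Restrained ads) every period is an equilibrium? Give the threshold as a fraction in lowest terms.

Iris: cooperation gives 20 each period; deviation gives 77 once then 18 forever.
  20/(1−β) ≥ 77 + 18β/(1−β) ⇒ β ≥ 57/59.
Clover: cooperation gives 38 each period; deviation gives 56 once then 37 forever.
  β ≥ 18/19.
Both must hold, so the binding constraint is Iris's: β ≥ 57/59.

Iris; β ≥ 57/59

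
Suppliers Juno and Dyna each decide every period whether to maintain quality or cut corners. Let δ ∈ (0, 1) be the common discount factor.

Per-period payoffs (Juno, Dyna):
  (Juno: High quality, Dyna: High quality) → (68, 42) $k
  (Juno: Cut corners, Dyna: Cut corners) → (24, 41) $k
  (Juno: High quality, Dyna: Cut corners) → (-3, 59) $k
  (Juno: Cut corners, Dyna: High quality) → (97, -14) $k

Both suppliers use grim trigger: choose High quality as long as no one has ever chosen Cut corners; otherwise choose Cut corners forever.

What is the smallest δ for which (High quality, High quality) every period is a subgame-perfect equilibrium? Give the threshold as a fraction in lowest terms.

17/18

Juno: cooperation gives 68 each period; deviation gives 97 once then 24 forever.
  68/(1−δ) ≥ 97 + 24δ/(1−δ) ⇒ δ ≥ 29/73.
Dyna: cooperation gives 42 each period; deviation gives 59 once then 41 forever.
  δ ≥ 17/18.
Both must hold, so the binding constraint is Dyna's: δ ≥ 17/18.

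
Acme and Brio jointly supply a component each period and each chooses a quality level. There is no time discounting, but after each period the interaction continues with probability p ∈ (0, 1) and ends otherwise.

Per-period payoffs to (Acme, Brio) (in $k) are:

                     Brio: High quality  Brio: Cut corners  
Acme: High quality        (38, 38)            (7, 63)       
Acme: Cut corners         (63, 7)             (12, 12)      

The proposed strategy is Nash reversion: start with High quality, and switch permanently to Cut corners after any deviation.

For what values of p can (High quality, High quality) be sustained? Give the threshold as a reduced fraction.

Expected cooperation value is 38 + p·38 + p²·38 + … = 38/(1−p); deviation gives 63 + p·12/(1−p).
38 ≥ 63(1−p) + 12p ⇒ 51p ≥ 25 ⇒ p ≥ 25/51.

25/51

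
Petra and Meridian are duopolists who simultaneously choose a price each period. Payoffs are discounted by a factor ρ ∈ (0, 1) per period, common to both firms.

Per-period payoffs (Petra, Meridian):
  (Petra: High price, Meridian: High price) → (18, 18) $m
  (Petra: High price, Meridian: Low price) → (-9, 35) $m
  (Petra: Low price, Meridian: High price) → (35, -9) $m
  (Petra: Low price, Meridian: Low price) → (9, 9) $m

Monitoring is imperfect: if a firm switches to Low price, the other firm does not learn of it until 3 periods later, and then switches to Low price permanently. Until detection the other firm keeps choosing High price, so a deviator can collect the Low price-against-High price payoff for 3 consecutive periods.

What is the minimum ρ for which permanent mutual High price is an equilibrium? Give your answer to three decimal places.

0.868

The best deviation is to choose Low price for all 3 undetected periods, earning 35 each, then 9 forever once detected.
Deviation value: 35(1−ρ^3)/(1−ρ) + 9ρ^3/(1−ρ); cooperation value: 18/(1−ρ).
IC: 18 ≥ 35(1−ρ^3) + 9ρ^3 = 35 − 26ρ^3.
So ρ^3 ≥ 17/26, giving ρ ≥ (17/26)^(1/3) ≈ 0.868.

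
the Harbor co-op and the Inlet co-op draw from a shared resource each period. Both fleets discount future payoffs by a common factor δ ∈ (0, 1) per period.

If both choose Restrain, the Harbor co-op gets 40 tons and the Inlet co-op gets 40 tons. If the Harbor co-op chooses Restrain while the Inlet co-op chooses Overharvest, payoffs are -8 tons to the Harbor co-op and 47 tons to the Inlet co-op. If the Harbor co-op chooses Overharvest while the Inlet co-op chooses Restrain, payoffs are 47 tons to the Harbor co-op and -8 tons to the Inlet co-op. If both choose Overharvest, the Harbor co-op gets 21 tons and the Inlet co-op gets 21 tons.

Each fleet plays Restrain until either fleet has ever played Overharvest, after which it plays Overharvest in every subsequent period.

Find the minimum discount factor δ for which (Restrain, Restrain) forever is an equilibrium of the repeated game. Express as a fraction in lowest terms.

One-period gain from deviating is 47 − 40 = 7. The loss is 40 − 21 = 19 in every subsequent period, with present value 19·δ/(1−δ).
Deviation is unprofitable when 19·δ/(1−δ) ≥ 7, i.e. δ/(1−δ) ≥ 7/19.
Equivalently δ ≥ 7/(7+19) = 7/26.

7/26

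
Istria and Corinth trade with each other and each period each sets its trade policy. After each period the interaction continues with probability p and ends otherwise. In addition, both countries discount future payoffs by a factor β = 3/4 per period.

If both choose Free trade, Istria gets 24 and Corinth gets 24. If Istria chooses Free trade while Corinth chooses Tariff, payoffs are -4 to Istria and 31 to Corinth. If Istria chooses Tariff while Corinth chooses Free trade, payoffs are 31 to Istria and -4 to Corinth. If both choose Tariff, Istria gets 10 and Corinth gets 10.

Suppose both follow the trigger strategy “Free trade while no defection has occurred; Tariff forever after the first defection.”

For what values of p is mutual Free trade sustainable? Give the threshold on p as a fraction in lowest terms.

With continuation probability p and discount β, the effective per-period discount factor is βp.
Grim-trigger IC: βp ≥ (31−24)/(31−10) = 1/3.
So p ≥ (1/3)/(3/4) = 4/9.

4/9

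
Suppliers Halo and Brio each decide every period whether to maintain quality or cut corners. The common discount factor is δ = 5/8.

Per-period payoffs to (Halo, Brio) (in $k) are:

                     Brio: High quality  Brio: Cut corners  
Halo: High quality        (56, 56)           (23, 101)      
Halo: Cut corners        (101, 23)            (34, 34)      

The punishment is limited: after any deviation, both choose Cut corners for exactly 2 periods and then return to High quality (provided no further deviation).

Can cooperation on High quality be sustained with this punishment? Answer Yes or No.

No

Comparing payoff streams over the 3 periods until play realigns: cooperate → 56(1+δ+…+δ^2); deviate → 101 + 34(δ+…+δ^2).
Cooperation is sustained iff (56−34)(δ+…+δ^2) ≥ 101−56.
δ+…+δ^2 = 5/8·(1−(5/8)^2)/(1−5/8) = 1.0156, and (101−56)/(56−34) = 2.0455.
1.0156 < 2.0455, so cooperation is not sustainable.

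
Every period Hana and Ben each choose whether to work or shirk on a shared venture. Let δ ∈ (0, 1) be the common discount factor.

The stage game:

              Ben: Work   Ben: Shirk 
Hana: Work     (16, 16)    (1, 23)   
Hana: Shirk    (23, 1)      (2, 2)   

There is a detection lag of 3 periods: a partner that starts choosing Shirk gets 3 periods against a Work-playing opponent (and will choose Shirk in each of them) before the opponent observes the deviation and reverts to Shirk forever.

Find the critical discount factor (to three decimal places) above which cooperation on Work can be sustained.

Deviating for the 3 undetected periods gains 23−16 = 7 per period over cooperation, then loses 16−2 = 14 per period forever once punishment starts.
Gain: 7(1 + δ + … + δ^2); loss: 14·δ^3/(1−δ).
No profitable deviation ⇔ 7(1−δ^3) ≤ 14·δ^3, i.e. δ^3 ≥ 7/(7+14) = 1/3.
Hence δ ≥ (1/3)^(1/3) ≈ 0.693.

0.693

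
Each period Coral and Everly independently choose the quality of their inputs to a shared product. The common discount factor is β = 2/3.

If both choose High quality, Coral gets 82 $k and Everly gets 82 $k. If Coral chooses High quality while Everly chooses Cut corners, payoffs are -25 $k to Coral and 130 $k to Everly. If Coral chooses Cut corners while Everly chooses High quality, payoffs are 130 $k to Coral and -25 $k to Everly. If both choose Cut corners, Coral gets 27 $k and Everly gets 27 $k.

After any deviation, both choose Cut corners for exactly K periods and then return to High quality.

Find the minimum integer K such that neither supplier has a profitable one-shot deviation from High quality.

2

Need Σ_{k=1}^{K} β^k ≥ (130−82)/(82−27) = 0.8727 at β = 2/3.
At K = 1 the sum is 0.6667 < 0.8727; at K = 2 it is 1.1111 ≥ 0.8727.
So the minimum punishment length is K = 2.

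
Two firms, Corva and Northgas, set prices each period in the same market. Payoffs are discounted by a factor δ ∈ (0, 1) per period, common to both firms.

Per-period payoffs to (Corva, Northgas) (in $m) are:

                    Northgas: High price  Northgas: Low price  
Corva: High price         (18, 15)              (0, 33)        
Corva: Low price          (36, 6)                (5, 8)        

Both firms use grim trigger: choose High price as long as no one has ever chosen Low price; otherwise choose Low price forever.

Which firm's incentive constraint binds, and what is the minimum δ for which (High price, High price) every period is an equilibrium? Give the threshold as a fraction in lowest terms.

Northgas; δ ≥ 18/25

Corva: cooperation gives 18 each period; deviation gives 36 once then 5 forever.
  18/(1−δ) ≥ 36 + 5δ/(1−δ) ⇒ δ ≥ 18/31.
Northgas: cooperation gives 15 each period; deviation gives 33 once then 8 forever.
  δ ≥ 18/25.
Both must hold, so the binding constraint is Northgas's: δ ≥ 18/25.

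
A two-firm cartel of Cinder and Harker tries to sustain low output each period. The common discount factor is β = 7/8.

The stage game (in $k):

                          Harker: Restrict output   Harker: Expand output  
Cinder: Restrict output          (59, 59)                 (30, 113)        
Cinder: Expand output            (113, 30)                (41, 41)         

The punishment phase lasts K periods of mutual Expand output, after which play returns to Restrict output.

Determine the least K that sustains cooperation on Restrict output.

5

IC: β(1−β^K)/(1−β) ≥ (113−59)/(59−41) = 3.
With β = 7/8: need 1 − β^K ≥ 3·(1−7/8)/(7/8), i.e. β^K ≤ 0.5714.
Since (7/8)^4 = 0.5862 and (7/8)^5 = 0.5129, the smallest such K is 5.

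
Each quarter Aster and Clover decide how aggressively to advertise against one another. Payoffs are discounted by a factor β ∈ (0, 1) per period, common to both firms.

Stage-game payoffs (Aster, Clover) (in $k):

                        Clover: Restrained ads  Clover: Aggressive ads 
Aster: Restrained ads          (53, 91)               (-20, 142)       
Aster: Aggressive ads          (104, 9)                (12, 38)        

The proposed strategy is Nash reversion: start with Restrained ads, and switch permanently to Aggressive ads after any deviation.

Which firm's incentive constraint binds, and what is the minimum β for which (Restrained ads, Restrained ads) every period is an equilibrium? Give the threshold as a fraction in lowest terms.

Aster; β ≥ 51/92

Aster's threshold: (104−53)/(104−12) = 51/92.
Clover's threshold: (142−91)/(142−38) = 51/104.
51/92 > 51/104, so Aster binds and β* = 51/92.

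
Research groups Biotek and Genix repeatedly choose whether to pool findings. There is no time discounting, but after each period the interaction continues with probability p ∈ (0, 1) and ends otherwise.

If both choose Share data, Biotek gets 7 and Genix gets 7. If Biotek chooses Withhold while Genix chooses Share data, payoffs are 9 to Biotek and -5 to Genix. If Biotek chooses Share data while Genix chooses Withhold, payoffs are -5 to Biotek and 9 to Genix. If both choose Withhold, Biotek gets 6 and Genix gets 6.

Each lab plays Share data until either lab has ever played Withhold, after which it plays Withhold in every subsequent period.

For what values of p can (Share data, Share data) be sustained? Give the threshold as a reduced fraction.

2/3

With no time discounting, the continuation probability p plays the role of the discount factor.
Grim-trigger IC: 7/(1−p) ≥ 9 + 6p/(1−p) ⇒ p ≥ (9−7)/(9−6) = 2/3.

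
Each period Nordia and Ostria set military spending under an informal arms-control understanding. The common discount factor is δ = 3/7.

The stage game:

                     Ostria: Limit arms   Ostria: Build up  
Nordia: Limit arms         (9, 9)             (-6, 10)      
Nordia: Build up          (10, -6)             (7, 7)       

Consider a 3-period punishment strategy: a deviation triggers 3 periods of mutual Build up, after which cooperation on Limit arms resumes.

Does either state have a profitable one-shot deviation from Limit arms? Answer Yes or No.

Comparing payoff streams over the 4 periods until play realigns: cooperate → 9(1+δ+…+δ^3); deviate → 10 + 7(δ+…+δ^3).
Cooperation is sustained iff (9−7)(δ+…+δ^3) ≥ 10−9.
δ+…+δ^3 = 3/7·(1−(3/7)^3)/(1−3/7) = 0.6910, and (10−9)/(9−7) = 0.5000.
0.6910 ≥ 0.5000, so cooperation is sustainable.

No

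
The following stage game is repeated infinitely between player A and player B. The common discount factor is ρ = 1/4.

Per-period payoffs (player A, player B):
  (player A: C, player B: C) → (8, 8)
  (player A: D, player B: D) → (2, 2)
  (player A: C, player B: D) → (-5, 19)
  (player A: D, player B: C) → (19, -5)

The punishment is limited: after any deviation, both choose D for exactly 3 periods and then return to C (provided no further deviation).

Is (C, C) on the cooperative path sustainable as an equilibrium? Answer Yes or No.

Comparing payoff streams over the 4 periods until play realigns: cooperate → 8(1+ρ+…+ρ^3); deviate → 19 + 2(ρ+…+ρ^3).
Cooperation is sustained iff (8−2)(ρ+…+ρ^3) ≥ 19−8.
ρ+…+ρ^3 = 1/4·(1−(1/4)^3)/(1−1/4) = 0.3281, and (19−8)/(8−2) = 1.8333.
0.3281 < 1.8333, so cooperation is not sustainable.

No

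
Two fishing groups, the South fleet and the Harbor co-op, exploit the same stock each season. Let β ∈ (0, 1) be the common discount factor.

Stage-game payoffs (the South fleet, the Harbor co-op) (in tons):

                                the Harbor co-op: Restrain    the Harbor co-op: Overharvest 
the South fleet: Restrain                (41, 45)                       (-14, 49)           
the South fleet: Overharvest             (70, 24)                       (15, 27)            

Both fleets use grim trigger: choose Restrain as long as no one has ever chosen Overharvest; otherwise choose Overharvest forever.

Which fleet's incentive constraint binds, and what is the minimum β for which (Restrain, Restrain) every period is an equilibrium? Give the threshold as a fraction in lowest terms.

the South fleet's threshold: (70−41)/(70−15) = 29/55.
the Harbor co-op's threshold: (49−45)/(49−27) = 2/11.
29/55 > 2/11, so the South fleet binds and β* = 29/55.

the South fleet; β ≥ 29/55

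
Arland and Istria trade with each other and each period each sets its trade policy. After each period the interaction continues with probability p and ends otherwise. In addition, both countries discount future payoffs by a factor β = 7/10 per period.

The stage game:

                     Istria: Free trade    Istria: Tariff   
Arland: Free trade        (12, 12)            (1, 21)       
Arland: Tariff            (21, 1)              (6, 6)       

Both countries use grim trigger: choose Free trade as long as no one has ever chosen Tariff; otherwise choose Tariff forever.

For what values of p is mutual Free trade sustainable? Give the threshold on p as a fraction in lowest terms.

6/7

With continuation probability p and discount β, the effective per-period discount factor is βp.
Grim-trigger IC: βp ≥ (21−12)/(21−6) = 3/5.
So p ≥ (3/5)/(7/10) = 6/7.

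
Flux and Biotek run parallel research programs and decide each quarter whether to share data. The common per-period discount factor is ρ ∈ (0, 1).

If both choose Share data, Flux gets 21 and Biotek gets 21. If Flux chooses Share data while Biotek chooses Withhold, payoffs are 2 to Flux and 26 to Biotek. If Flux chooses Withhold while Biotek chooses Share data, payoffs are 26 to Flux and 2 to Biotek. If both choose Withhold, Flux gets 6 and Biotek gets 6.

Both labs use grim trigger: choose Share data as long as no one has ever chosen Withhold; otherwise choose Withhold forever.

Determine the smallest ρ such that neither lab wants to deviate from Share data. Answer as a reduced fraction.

1/4

Cooperation forever yields 21 each period: 21/(1−ρ).
Deviating yields 26 once, then 6 forever: 26 + 6ρ/(1−ρ).
No profitable deviation requires 21/(1−ρ) ≥ 26 + 6ρ/(1−ρ).
Multiplying by (1−ρ): 21 ≥ 26(1−ρ) + 6ρ = 26 − 20ρ.
So 20ρ ≥ 5, i.e. ρ ≥ 5/20 = 1/4.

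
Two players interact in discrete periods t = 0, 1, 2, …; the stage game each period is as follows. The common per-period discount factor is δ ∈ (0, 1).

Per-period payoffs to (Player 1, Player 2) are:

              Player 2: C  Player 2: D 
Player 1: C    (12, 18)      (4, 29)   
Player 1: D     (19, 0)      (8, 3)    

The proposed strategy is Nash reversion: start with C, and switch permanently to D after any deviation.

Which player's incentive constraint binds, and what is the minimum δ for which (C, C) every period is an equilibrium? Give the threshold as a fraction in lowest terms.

Player 1; δ ≥ 7/11

Player 1: cooperation gives 12 each period; deviation gives 19 once then 8 forever.
  12/(1−δ) ≥ 19 + 8δ/(1−δ) ⇒ δ ≥ 7/11.
Player 2: cooperation gives 18 each period; deviation gives 29 once then 3 forever.
  δ ≥ 11/26.
Both must hold, so the binding constraint is Player 1's: δ ≥ 7/11.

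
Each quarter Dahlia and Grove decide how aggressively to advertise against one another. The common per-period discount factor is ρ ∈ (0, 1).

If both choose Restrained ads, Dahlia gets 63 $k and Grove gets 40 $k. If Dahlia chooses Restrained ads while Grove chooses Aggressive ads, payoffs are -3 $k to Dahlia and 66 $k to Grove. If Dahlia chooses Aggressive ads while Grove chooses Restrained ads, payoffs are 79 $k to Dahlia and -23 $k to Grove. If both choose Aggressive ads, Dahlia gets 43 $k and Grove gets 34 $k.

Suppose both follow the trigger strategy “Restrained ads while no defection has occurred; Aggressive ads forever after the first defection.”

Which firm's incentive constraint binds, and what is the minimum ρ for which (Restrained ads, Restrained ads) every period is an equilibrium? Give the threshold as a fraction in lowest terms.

Grove; ρ ≥ 13/16

For Dahlia: deviation gain 79−63 = 16, per-period punishment loss 63−43 = 20. IC gives ρ ≥ 16/36 = 4/9.
For Grove: gain 26, loss 6 per period, so ρ ≥ 26/32 = 13/16.
The tighter constraint is Grove's, so cooperation needs ρ ≥ 13/16.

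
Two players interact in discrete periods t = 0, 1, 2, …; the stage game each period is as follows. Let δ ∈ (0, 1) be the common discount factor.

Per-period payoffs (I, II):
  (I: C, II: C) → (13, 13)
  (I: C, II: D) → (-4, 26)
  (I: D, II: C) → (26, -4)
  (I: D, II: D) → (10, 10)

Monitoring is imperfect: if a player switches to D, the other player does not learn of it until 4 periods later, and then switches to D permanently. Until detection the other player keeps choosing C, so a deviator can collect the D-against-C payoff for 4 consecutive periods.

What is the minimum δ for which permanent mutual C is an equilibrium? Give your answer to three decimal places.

The best deviation is to choose D for all 4 undetected periods, earning 26 each, then 10 forever once detected.
Deviation value: 26(1−δ^4)/(1−δ) + 10δ^4/(1−δ); cooperation value: 13/(1−δ).
IC: 13 ≥ 26(1−δ^4) + 10δ^4 = 26 − 16δ^4.
So δ^4 ≥ 13/16, giving δ ≥ (13/16)^(1/4) ≈ 0.949.

0.949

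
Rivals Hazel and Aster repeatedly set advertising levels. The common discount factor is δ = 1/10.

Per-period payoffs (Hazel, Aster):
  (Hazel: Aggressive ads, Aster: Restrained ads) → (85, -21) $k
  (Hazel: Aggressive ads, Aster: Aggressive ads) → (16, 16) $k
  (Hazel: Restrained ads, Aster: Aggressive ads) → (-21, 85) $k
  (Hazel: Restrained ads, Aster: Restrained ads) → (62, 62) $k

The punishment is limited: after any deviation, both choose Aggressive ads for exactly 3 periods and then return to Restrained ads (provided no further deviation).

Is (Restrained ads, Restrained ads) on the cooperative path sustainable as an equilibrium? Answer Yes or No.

Comparing payoff streams over the 4 periods until play realigns: cooperate → 62(1+δ+…+δ^3); deviate → 85 + 16(δ+…+δ^3).
Cooperation is sustained iff (62−16)(δ+…+δ^3) ≥ 85−62.
δ+…+δ^3 = 1/10·(1−(1/10)^3)/(1−1/10) = 0.1110, and (85−62)/(62−16) = 0.5000.
0.1110 < 0.5000, so cooperation is not sustainable.

No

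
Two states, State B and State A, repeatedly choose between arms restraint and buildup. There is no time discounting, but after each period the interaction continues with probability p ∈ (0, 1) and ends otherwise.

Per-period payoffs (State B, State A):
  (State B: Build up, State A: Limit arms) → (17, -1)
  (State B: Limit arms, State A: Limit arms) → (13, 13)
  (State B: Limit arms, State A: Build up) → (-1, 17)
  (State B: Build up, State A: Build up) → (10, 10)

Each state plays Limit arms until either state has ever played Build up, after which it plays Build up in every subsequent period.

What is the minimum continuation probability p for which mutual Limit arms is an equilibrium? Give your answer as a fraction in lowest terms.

4/7

With no time discounting, the continuation probability p plays the role of the discount factor.
Grim-trigger IC: 13/(1−p) ≥ 17 + 10p/(1−p) ⇒ p ≥ (17−13)/(17−10) = 4/7.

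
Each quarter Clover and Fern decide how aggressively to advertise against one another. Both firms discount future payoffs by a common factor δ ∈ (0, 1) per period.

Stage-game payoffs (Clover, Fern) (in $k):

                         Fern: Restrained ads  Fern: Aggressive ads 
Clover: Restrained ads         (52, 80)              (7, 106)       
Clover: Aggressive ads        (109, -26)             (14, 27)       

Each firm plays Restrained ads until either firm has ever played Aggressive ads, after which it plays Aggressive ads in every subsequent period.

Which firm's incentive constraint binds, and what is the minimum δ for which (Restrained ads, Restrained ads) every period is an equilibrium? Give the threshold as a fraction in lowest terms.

Clover: cooperation gives 52 each period; deviation gives 109 once then 14 forever.
  52/(1−δ) ≥ 109 + 14δ/(1−δ) ⇒ δ ≥ 57/95 = 3/5.
Fern: cooperation gives 80 each period; deviation gives 106 once then 27 forever.
  δ ≥ 26/79.
Both must hold, so the binding constraint is Clover's: δ ≥ 3/5.

Clover; δ ≥ 3/5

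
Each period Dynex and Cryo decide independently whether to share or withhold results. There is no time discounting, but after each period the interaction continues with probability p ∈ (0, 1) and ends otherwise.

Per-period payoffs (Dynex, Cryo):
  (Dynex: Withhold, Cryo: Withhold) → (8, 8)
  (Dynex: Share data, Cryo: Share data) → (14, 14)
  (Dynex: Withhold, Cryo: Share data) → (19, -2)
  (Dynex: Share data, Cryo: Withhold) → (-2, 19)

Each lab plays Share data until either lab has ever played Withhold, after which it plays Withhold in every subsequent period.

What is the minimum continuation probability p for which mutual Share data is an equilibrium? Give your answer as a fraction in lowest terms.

With no time discounting, the continuation probability p plays the role of the discount factor.
Grim-trigger IC: 14/(1−p) ≥ 19 + 8p/(1−p) ⇒ p ≥ (19−14)/(19−8) = 5/11.

5/11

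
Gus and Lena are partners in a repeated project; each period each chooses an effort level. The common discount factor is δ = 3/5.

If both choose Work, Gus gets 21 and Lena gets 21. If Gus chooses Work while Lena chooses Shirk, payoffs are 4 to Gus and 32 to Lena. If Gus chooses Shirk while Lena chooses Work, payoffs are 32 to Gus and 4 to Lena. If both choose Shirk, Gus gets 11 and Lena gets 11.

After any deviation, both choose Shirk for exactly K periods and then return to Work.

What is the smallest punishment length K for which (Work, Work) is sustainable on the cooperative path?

No profitable deviation requires (21−11)(δ+…+δ^K) ≥ 32−21, i.e. δ+…+δ^K ≥ 11/10 ≈ 1.1000.
With δ = 3/5, the partial sums are K=1: 0.6000, K=2: 0.9600, K=3: 1.1760.
K = 3 is the first length at which the sum reaches 1.1000.

3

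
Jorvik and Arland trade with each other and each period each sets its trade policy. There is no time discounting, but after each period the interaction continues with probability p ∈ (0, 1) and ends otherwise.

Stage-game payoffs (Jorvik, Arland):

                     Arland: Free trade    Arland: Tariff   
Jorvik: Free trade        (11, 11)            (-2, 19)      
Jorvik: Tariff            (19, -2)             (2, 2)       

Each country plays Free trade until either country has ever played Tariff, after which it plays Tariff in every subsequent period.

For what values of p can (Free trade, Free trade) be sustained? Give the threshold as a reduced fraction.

Expected cooperation value is 11 + p·11 + p²·11 + … = 11/(1−p); deviation gives 19 + p·2/(1−p).
11 ≥ 19(1−p) + 2p ⇒ 17p ≥ 8 ⇒ p ≥ 8/17.

8/17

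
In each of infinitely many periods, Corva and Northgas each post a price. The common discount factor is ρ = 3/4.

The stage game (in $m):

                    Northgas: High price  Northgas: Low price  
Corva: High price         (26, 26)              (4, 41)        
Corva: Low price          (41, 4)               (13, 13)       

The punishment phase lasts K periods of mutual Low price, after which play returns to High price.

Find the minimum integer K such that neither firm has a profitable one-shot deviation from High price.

Need Σ_{k=1}^{K} ρ^k ≥ (41−26)/(26−13) = 1.1538 at ρ = 3/4.
At K = 1 the sum is 0.7500 < 1.1538; at K = 2 it is 1.3125 ≥ 1.1538.
So the minimum punishment length is K = 2.

2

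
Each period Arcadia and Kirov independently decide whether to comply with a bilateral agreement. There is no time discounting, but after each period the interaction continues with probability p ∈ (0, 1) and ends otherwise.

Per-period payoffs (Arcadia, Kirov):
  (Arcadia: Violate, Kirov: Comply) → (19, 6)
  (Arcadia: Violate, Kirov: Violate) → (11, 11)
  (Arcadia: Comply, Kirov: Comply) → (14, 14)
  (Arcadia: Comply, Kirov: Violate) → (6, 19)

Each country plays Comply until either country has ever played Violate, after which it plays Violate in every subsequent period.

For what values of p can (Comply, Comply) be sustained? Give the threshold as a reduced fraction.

5/8

With no time discounting, the continuation probability p plays the role of the discount factor.
Grim-trigger IC: 14/(1−p) ≥ 19 + 11p/(1−p) ⇒ p ≥ (19−14)/(19−11) = 5/8.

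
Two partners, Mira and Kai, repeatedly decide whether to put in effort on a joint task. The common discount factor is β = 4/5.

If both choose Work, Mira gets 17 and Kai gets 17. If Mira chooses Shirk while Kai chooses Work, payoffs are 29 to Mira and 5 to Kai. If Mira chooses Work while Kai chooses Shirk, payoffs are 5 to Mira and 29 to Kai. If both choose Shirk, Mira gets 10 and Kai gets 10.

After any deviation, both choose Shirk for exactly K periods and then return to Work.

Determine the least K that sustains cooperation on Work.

3

IC: β(1−β^K)/(1−β) ≥ (29−17)/(17−10) = 12/7.
With β = 4/5: need 1 − β^K ≥ 12/7·(1−4/5)/(4/5), i.e. β^K ≤ 0.5714.
Since (4/5)^2 = 0.6400 and (4/5)^3 = 0.5120, the smallest such K is 3.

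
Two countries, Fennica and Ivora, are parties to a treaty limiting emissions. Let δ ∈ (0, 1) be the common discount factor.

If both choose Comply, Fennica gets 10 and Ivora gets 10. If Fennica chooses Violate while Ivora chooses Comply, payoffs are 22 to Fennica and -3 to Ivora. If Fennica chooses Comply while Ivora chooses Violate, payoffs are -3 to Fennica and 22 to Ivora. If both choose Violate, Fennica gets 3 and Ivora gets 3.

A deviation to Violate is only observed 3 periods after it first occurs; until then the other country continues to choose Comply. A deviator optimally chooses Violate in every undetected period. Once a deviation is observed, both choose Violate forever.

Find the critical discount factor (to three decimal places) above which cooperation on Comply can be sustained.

0.858

The best deviation is to choose Violate for all 3 undetected periods, earning 22 each, then 3 forever once detected.
Deviation value: 22(1−δ^3)/(1−δ) + 3δ^3/(1−δ); cooperation value: 10/(1−δ).
IC: 10 ≥ 22(1−δ^3) + 3δ^3 = 22 − 19δ^3.
So δ^3 ≥ 12/19, giving δ ≥ (12/19)^(1/3) ≈ 0.858.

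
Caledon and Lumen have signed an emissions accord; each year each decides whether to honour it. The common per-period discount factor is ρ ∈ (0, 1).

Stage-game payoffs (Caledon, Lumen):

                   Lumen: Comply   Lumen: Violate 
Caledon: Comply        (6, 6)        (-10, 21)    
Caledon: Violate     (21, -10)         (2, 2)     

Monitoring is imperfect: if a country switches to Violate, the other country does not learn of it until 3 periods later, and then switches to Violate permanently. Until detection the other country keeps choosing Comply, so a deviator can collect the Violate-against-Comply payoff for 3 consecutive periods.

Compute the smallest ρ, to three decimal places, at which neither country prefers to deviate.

0.924

Deviating for the 3 undetected periods gains 21−6 = 15 per period over cooperation, then loses 6−2 = 4 per period forever once punishment starts.
Gain: 15(1 + ρ + … + ρ^2); loss: 4·ρ^3/(1−ρ).
No profitable deviation ⇔ 15(1−ρ^3) ≤ 4·ρ^3, i.e. ρ^3 ≥ 15/(15+4) = 15/19.
Hence ρ ≥ (15/19)^(1/3) ≈ 0.924.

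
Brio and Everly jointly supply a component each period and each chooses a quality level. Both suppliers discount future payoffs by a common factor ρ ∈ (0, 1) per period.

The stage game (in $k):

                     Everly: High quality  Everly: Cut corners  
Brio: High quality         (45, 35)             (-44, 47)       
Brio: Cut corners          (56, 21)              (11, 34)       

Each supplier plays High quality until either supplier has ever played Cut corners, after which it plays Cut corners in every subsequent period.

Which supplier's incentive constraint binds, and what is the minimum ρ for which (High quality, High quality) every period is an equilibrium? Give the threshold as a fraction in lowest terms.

Brio: cooperation gives 45 each period; deviation gives 56 once then 11 forever.
  45/(1−ρ) ≥ 56 + 11ρ/(1−ρ) ⇒ ρ ≥ 11/45.
Everly: cooperation gives 35 each period; deviation gives 47 once then 34 forever.
  ρ ≥ 12/13.
Both must hold, so the binding constraint is Everly's: ρ ≥ 12/13.

Everly; ρ ≥ 12/13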